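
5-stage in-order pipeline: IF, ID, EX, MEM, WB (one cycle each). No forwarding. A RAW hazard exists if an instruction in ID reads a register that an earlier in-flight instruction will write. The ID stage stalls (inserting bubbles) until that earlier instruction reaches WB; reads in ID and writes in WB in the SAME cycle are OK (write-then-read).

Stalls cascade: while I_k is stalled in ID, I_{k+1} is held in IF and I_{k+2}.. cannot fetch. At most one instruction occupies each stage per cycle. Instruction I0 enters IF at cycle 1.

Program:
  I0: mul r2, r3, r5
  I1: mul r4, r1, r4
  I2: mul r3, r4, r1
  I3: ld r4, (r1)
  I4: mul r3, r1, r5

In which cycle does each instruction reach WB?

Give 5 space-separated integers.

I0 mul r2 <- r3,r5: IF@1 ID@2 stall=0 (-) EX@3 MEM@4 WB@5
I1 mul r4 <- r1,r4: IF@2 ID@3 stall=0 (-) EX@4 MEM@5 WB@6
I2 mul r3 <- r4,r1: IF@3 ID@4 stall=2 (RAW on I1.r4 (WB@6)) EX@7 MEM@8 WB@9
I3 ld r4 <- r1: IF@4 ID@7 stall=0 (-) EX@8 MEM@9 WB@10
I4 mul r3 <- r1,r5: IF@7 ID@8 stall=0 (-) EX@9 MEM@10 WB@11

Answer: 5 6 9 10 11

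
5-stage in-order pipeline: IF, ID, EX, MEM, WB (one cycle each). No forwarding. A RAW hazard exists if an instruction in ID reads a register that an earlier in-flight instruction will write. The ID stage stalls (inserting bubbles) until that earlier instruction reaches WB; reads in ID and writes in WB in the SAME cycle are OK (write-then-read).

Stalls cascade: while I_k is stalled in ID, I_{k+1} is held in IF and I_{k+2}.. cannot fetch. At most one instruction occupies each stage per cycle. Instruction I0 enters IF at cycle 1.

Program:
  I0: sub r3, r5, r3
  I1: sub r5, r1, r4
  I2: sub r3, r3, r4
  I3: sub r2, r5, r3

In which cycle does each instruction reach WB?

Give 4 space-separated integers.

Answer: 5 6 8 11

Derivation:
I0 sub r3 <- r5,r3: IF@1 ID@2 stall=0 (-) EX@3 MEM@4 WB@5
I1 sub r5 <- r1,r4: IF@2 ID@3 stall=0 (-) EX@4 MEM@5 WB@6
I2 sub r3 <- r3,r4: IF@3 ID@4 stall=1 (RAW on I0.r3 (WB@5)) EX@6 MEM@7 WB@8
I3 sub r2 <- r5,r3: IF@4 ID@6 stall=2 (RAW on I2.r3 (WB@8)) EX@9 MEM@10 WB@11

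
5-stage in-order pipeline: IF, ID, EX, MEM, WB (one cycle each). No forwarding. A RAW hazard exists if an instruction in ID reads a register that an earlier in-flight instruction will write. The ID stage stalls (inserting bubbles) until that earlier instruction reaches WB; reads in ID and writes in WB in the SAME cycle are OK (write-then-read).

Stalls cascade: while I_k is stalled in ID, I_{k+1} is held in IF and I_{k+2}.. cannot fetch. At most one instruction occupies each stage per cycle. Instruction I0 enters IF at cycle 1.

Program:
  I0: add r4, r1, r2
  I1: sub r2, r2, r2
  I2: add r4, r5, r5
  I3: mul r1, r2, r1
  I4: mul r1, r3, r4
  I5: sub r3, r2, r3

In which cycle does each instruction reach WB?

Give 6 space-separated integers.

I0 add r4 <- r1,r2: IF@1 ID@2 stall=0 (-) EX@3 MEM@4 WB@5
I1 sub r2 <- r2,r2: IF@2 ID@3 stall=0 (-) EX@4 MEM@5 WB@6
I2 add r4 <- r5,r5: IF@3 ID@4 stall=0 (-) EX@5 MEM@6 WB@7
I3 mul r1 <- r2,r1: IF@4 ID@5 stall=1 (RAW on I1.r2 (WB@6)) EX@7 MEM@8 WB@9
I4 mul r1 <- r3,r4: IF@5 ID@7 stall=0 (-) EX@8 MEM@9 WB@10
I5 sub r3 <- r2,r3: IF@7 ID@8 stall=0 (-) EX@9 MEM@10 WB@11

Answer: 5 6 7 9 10 11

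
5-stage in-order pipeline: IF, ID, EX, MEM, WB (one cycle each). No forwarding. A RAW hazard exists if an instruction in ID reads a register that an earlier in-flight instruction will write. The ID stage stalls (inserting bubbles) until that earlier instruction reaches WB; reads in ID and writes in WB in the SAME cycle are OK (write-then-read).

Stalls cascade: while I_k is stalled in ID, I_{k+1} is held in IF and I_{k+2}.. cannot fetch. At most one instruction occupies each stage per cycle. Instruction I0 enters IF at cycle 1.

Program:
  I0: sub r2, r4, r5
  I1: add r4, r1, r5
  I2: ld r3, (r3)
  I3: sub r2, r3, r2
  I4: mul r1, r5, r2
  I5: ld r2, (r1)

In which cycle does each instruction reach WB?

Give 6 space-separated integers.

I0 sub r2 <- r4,r5: IF@1 ID@2 stall=0 (-) EX@3 MEM@4 WB@5
I1 add r4 <- r1,r5: IF@2 ID@3 stall=0 (-) EX@4 MEM@5 WB@6
I2 ld r3 <- r3: IF@3 ID@4 stall=0 (-) EX@5 MEM@6 WB@7
I3 sub r2 <- r3,r2: IF@4 ID@5 stall=2 (RAW on I2.r3 (WB@7)) EX@8 MEM@9 WB@10
I4 mul r1 <- r5,r2: IF@5 ID@8 stall=2 (RAW on I3.r2 (WB@10)) EX@11 MEM@12 WB@13
I5 ld r2 <- r1: IF@8 ID@11 stall=2 (RAW on I4.r1 (WB@13)) EX@14 MEM@15 WB@16

Answer: 5 6 7 10 13 16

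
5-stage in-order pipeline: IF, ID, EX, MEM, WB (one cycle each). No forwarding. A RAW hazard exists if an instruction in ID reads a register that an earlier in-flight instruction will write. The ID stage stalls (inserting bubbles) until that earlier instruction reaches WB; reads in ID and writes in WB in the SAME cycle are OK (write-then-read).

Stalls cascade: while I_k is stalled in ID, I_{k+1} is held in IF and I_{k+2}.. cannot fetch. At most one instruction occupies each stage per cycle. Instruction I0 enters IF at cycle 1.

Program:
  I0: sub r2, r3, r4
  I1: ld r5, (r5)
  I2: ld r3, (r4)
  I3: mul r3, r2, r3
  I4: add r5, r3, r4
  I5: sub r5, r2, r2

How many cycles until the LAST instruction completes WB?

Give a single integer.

I0 sub r2 <- r3,r4: IF@1 ID@2 stall=0 (-) EX@3 MEM@4 WB@5
I1 ld r5 <- r5: IF@2 ID@3 stall=0 (-) EX@4 MEM@5 WB@6
I2 ld r3 <- r4: IF@3 ID@4 stall=0 (-) EX@5 MEM@6 WB@7
I3 mul r3 <- r2,r3: IF@4 ID@5 stall=2 (RAW on I2.r3 (WB@7)) EX@8 MEM@9 WB@10
I4 add r5 <- r3,r4: IF@5 ID@8 stall=2 (RAW on I3.r3 (WB@10)) EX@11 MEM@12 WB@13
I5 sub r5 <- r2,r2: IF@8 ID@11 stall=0 (-) EX@12 MEM@13 WB@14

Answer: 14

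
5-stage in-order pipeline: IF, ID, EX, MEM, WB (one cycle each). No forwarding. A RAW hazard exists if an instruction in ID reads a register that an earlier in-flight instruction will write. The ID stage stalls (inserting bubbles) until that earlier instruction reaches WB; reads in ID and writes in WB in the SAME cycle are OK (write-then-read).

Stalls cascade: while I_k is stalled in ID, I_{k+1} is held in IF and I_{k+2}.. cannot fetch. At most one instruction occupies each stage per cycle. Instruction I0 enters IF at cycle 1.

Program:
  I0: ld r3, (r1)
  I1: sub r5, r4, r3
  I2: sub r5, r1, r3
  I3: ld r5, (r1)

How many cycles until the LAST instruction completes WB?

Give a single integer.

I0 ld r3 <- r1: IF@1 ID@2 stall=0 (-) EX@3 MEM@4 WB@5
I1 sub r5 <- r4,r3: IF@2 ID@3 stall=2 (RAW on I0.r3 (WB@5)) EX@6 MEM@7 WB@8
I2 sub r5 <- r1,r3: IF@3 ID@6 stall=0 (-) EX@7 MEM@8 WB@9
I3 ld r5 <- r1: IF@6 ID@7 stall=0 (-) EX@8 MEM@9 WB@10

Answer: 10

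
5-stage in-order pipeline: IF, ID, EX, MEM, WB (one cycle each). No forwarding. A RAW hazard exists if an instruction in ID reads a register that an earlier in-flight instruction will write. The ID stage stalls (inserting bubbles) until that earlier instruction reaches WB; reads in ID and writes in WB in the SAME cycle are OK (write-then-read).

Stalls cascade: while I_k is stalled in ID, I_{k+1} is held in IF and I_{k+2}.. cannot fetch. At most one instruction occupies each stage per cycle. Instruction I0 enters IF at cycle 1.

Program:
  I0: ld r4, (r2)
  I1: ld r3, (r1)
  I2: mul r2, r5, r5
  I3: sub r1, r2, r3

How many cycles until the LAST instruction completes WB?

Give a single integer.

Answer: 10

Derivation:
I0 ld r4 <- r2: IF@1 ID@2 stall=0 (-) EX@3 MEM@4 WB@5
I1 ld r3 <- r1: IF@2 ID@3 stall=0 (-) EX@4 MEM@5 WB@6
I2 mul r2 <- r5,r5: IF@3 ID@4 stall=0 (-) EX@5 MEM@6 WB@7
I3 sub r1 <- r2,r3: IF@4 ID@5 stall=2 (RAW on I2.r2 (WB@7)) EX@8 MEM@9 WB@10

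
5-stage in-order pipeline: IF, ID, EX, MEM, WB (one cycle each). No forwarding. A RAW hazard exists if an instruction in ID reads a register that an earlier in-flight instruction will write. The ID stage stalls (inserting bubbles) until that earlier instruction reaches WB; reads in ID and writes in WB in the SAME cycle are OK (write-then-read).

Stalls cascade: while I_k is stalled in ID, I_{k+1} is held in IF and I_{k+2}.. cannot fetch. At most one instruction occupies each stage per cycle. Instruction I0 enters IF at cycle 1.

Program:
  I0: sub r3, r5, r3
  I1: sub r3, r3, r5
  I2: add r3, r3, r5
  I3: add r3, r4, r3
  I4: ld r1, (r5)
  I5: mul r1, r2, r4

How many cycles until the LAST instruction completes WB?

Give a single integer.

Answer: 16

Derivation:
I0 sub r3 <- r5,r3: IF@1 ID@2 stall=0 (-) EX@3 MEM@4 WB@5
I1 sub r3 <- r3,r5: IF@2 ID@3 stall=2 (RAW on I0.r3 (WB@5)) EX@6 MEM@7 WB@8
I2 add r3 <- r3,r5: IF@3 ID@6 stall=2 (RAW on I1.r3 (WB@8)) EX@9 MEM@10 WB@11
I3 add r3 <- r4,r3: IF@6 ID@9 stall=2 (RAW on I2.r3 (WB@11)) EX@12 MEM@13 WB@14
I4 ld r1 <- r5: IF@9 ID@12 stall=0 (-) EX@13 MEM@14 WB@15
I5 mul r1 <- r2,r4: IF@12 ID@13 stall=0 (-) EX@14 MEM@15 WB@16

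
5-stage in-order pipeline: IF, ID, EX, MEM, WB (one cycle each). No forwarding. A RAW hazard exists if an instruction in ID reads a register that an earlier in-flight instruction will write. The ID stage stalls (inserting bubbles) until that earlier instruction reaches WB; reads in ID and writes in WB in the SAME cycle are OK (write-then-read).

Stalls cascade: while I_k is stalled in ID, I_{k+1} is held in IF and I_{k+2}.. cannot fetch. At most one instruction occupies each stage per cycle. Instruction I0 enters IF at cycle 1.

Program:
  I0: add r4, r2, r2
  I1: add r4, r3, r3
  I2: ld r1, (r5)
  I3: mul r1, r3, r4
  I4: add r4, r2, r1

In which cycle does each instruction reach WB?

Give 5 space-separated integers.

Answer: 5 6 7 9 12

Derivation:
I0 add r4 <- r2,r2: IF@1 ID@2 stall=0 (-) EX@3 MEM@4 WB@5
I1 add r4 <- r3,r3: IF@2 ID@3 stall=0 (-) EX@4 MEM@5 WB@6
I2 ld r1 <- r5: IF@3 ID@4 stall=0 (-) EX@5 MEM@6 WB@7
I3 mul r1 <- r3,r4: IF@4 ID@5 stall=1 (RAW on I1.r4 (WB@6)) EX@7 MEM@8 WB@9
I4 add r4 <- r2,r1: IF@5 ID@7 stall=2 (RAW on I3.r1 (WB@9)) EX@10 MEM@11 WB@12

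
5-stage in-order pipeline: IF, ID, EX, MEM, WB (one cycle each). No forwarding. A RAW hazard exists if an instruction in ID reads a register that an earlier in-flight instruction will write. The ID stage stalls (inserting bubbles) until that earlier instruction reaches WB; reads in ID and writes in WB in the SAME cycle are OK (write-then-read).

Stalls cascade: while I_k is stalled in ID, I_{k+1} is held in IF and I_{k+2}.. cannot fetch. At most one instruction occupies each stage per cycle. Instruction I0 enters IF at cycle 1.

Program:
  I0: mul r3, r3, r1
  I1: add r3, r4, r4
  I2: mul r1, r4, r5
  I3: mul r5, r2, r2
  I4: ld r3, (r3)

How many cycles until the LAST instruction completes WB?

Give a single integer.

I0 mul r3 <- r3,r1: IF@1 ID@2 stall=0 (-) EX@3 MEM@4 WB@5
I1 add r3 <- r4,r4: IF@2 ID@3 stall=0 (-) EX@4 MEM@5 WB@6
I2 mul r1 <- r4,r5: IF@3 ID@4 stall=0 (-) EX@5 MEM@6 WB@7
I3 mul r5 <- r2,r2: IF@4 ID@5 stall=0 (-) EX@6 MEM@7 WB@8
I4 ld r3 <- r3: IF@5 ID@6 stall=0 (-) EX@7 MEM@8 WB@9

Answer: 9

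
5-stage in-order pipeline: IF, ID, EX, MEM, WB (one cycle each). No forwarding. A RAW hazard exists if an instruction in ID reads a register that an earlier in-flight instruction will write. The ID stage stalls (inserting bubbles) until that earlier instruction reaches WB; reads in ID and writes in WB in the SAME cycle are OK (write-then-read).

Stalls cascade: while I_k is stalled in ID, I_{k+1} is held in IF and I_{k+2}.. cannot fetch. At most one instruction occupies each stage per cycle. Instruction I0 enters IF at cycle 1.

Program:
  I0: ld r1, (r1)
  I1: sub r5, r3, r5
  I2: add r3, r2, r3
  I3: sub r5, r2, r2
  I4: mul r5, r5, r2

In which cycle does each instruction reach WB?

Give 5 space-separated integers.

I0 ld r1 <- r1: IF@1 ID@2 stall=0 (-) EX@3 MEM@4 WB@5
I1 sub r5 <- r3,r5: IF@2 ID@3 stall=0 (-) EX@4 MEM@5 WB@6
I2 add r3 <- r2,r3: IF@3 ID@4 stall=0 (-) EX@5 MEM@6 WB@7
I3 sub r5 <- r2,r2: IF@4 ID@5 stall=0 (-) EX@6 MEM@7 WB@8
I4 mul r5 <- r5,r2: IF@5 ID@6 stall=2 (RAW on I3.r5 (WB@8)) EX@9 MEM@10 WB@11

Answer: 5 6 7 8 11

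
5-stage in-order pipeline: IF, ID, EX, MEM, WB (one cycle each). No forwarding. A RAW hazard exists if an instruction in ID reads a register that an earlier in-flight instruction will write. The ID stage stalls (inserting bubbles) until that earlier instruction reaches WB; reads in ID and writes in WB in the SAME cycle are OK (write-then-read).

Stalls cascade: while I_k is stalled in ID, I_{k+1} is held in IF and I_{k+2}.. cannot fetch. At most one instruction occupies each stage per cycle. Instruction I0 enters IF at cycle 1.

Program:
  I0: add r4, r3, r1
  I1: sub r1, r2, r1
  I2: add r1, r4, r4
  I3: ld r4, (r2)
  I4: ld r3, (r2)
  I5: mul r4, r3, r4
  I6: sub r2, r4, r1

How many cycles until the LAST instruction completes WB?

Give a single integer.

I0 add r4 <- r3,r1: IF@1 ID@2 stall=0 (-) EX@3 MEM@4 WB@5
I1 sub r1 <- r2,r1: IF@2 ID@3 stall=0 (-) EX@4 MEM@5 WB@6
I2 add r1 <- r4,r4: IF@3 ID@4 stall=1 (RAW on I0.r4 (WB@5)) EX@6 MEM@7 WB@8
I3 ld r4 <- r2: IF@4 ID@6 stall=0 (-) EX@7 MEM@8 WB@9
I4 ld r3 <- r2: IF@6 ID@7 stall=0 (-) EX@8 MEM@9 WB@10
I5 mul r4 <- r3,r4: IF@7 ID@8 stall=2 (RAW on I4.r3 (WB@10)) EX@11 MEM@12 WB@13
I6 sub r2 <- r4,r1: IF@8 ID@11 stall=2 (RAW on I5.r4 (WB@13)) EX@14 MEM@15 WB@16

Answer: 16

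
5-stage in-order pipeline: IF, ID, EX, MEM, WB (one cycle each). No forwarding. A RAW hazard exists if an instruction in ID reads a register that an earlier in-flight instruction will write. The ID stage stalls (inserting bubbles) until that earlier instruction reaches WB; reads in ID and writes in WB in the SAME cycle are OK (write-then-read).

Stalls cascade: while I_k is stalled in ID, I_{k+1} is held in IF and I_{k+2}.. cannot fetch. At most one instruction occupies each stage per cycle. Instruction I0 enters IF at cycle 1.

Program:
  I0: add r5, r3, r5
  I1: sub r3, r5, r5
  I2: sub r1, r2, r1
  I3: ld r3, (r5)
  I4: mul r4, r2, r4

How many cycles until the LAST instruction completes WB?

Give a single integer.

Answer: 11

Derivation:
I0 add r5 <- r3,r5: IF@1 ID@2 stall=0 (-) EX@3 MEM@4 WB@5
I1 sub r3 <- r5,r5: IF@2 ID@3 stall=2 (RAW on I0.r5 (WB@5)) EX@6 MEM@7 WB@8
I2 sub r1 <- r2,r1: IF@3 ID@6 stall=0 (-) EX@7 MEM@8 WB@9
I3 ld r3 <- r5: IF@6 ID@7 stall=0 (-) EX@8 MEM@9 WB@10
I4 mul r4 <- r2,r4: IF@7 ID@8 stall=0 (-) EX@9 MEM@10 WB@11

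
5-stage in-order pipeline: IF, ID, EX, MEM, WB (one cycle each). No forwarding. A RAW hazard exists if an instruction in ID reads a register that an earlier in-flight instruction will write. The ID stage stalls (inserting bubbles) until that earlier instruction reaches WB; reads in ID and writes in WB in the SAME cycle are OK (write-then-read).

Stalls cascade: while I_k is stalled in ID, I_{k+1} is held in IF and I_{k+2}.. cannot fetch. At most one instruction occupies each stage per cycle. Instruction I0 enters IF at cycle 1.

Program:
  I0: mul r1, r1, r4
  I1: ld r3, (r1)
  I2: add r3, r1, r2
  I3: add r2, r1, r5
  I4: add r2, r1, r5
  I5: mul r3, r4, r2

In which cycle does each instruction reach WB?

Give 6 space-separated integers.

I0 mul r1 <- r1,r4: IF@1 ID@2 stall=0 (-) EX@3 MEM@4 WB@5
I1 ld r3 <- r1: IF@2 ID@3 stall=2 (RAW on I0.r1 (WB@5)) EX@6 MEM@7 WB@8
I2 add r3 <- r1,r2: IF@3 ID@6 stall=0 (-) EX@7 MEM@8 WB@9
I3 add r2 <- r1,r5: IF@6 ID@7 stall=0 (-) EX@8 MEM@9 WB@10
I4 add r2 <- r1,r5: IF@7 ID@8 stall=0 (-) EX@9 MEM@10 WB@11
I5 mul r3 <- r4,r2: IF@8 ID@9 stall=2 (RAW on I4.r2 (WB@11)) EX@12 MEM@13 WB@14

Answer: 5 8 9 10 11 14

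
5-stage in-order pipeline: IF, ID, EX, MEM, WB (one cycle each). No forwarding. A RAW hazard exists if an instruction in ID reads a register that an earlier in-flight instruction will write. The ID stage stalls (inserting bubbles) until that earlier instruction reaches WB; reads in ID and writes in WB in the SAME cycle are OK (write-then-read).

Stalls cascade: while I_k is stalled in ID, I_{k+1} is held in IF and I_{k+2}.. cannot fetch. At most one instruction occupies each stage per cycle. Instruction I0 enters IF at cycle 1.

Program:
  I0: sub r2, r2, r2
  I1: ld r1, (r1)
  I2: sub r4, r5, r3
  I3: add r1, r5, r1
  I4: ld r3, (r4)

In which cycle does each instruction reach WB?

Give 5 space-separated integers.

Answer: 5 6 7 9 10

Derivation:
I0 sub r2 <- r2,r2: IF@1 ID@2 stall=0 (-) EX@3 MEM@4 WB@5
I1 ld r1 <- r1: IF@2 ID@3 stall=0 (-) EX@4 MEM@5 WB@6
I2 sub r4 <- r5,r3: IF@3 ID@4 stall=0 (-) EX@5 MEM@6 WB@7
I3 add r1 <- r5,r1: IF@4 ID@5 stall=1 (RAW on I1.r1 (WB@6)) EX@7 MEM@8 WB@9
I4 ld r3 <- r4: IF@5 ID@7 stall=0 (-) EX@8 MEM@9 WB@10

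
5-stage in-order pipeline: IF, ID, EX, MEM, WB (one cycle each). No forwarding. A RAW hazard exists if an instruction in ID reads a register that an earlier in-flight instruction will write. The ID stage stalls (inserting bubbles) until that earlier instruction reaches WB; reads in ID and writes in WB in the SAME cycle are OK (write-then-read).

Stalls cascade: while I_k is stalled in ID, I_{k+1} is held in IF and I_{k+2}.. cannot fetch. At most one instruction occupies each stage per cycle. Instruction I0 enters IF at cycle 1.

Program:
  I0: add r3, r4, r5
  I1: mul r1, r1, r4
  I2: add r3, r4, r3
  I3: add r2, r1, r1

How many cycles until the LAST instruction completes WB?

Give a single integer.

I0 add r3 <- r4,r5: IF@1 ID@2 stall=0 (-) EX@3 MEM@4 WB@5
I1 mul r1 <- r1,r4: IF@2 ID@3 stall=0 (-) EX@4 MEM@5 WB@6
I2 add r3 <- r4,r3: IF@3 ID@4 stall=1 (RAW on I0.r3 (WB@5)) EX@6 MEM@7 WB@8
I3 add r2 <- r1,r1: IF@4 ID@6 stall=0 (-) EX@7 MEM@8 WB@9

Answer: 9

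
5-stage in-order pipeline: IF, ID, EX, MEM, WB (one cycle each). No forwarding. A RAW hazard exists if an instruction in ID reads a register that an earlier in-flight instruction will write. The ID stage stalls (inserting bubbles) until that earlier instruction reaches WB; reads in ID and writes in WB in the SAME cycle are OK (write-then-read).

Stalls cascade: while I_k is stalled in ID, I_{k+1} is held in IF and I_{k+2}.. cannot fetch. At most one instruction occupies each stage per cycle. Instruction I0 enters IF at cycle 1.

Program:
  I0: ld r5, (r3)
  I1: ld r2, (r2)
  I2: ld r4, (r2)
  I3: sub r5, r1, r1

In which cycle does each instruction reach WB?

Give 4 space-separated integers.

Answer: 5 6 9 10

Derivation:
I0 ld r5 <- r3: IF@1 ID@2 stall=0 (-) EX@3 MEM@4 WB@5
I1 ld r2 <- r2: IF@2 ID@3 stall=0 (-) EX@4 MEM@5 WB@6
I2 ld r4 <- r2: IF@3 ID@4 stall=2 (RAW on I1.r2 (WB@6)) EX@7 MEM@8 WB@9
I3 sub r5 <- r1,r1: IF@4 ID@7 stall=0 (-) EX@8 MEM@9 WB@10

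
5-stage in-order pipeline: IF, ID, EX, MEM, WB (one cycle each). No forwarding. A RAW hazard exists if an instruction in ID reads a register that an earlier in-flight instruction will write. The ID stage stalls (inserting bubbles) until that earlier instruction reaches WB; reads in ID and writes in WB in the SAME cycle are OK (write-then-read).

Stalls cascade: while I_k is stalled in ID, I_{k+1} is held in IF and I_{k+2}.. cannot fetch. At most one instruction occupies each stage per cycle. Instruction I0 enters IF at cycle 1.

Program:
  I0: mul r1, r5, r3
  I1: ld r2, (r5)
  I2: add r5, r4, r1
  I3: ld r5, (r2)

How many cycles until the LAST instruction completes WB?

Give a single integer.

Answer: 9

Derivation:
I0 mul r1 <- r5,r3: IF@1 ID@2 stall=0 (-) EX@3 MEM@4 WB@5
I1 ld r2 <- r5: IF@2 ID@3 stall=0 (-) EX@4 MEM@5 WB@6
I2 add r5 <- r4,r1: IF@3 ID@4 stall=1 (RAW on I0.r1 (WB@5)) EX@6 MEM@7 WB@8
I3 ld r5 <- r2: IF@4 ID@6 stall=0 (-) EX@7 MEM@8 WB@9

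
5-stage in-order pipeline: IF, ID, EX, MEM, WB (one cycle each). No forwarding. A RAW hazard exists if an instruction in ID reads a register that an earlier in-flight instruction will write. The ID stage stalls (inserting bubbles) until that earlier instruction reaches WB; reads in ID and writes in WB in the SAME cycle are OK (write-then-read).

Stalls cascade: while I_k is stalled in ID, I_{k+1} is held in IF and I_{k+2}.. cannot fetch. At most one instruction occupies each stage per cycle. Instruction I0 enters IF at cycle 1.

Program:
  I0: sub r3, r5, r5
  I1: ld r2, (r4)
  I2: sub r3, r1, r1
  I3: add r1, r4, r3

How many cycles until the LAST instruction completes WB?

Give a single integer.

Answer: 10

Derivation:
I0 sub r3 <- r5,r5: IF@1 ID@2 stall=0 (-) EX@3 MEM@4 WB@5
I1 ld r2 <- r4: IF@2 ID@3 stall=0 (-) EX@4 MEM@5 WB@6
I2 sub r3 <- r1,r1: IF@3 ID@4 stall=0 (-) EX@5 MEM@6 WB@7
I3 add r1 <- r4,r3: IF@4 ID@5 stall=2 (RAW on I2.r3 (WB@7)) EX@8 MEM@9 WB@10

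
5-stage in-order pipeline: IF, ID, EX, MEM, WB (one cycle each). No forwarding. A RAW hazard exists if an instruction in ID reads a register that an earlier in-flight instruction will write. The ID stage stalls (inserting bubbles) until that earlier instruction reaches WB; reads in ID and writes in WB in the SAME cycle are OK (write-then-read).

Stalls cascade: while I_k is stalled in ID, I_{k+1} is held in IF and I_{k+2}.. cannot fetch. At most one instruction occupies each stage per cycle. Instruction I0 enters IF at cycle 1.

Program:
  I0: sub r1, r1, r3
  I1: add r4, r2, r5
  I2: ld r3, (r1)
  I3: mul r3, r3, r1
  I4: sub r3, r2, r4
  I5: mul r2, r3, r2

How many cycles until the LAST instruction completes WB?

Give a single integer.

Answer: 15

Derivation:
I0 sub r1 <- r1,r3: IF@1 ID@2 stall=0 (-) EX@3 MEM@4 WB@5
I1 add r4 <- r2,r5: IF@2 ID@3 stall=0 (-) EX@4 MEM@5 WB@6
I2 ld r3 <- r1: IF@3 ID@4 stall=1 (RAW on I0.r1 (WB@5)) EX@6 MEM@7 WB@8
I3 mul r3 <- r3,r1: IF@4 ID@6 stall=2 (RAW on I2.r3 (WB@8)) EX@9 MEM@10 WB@11
I4 sub r3 <- r2,r4: IF@6 ID@9 stall=0 (-) EX@10 MEM@11 WB@12
I5 mul r2 <- r3,r2: IF@9 ID@10 stall=2 (RAW on I4.r3 (WB@12)) EX@13 MEM@14 WB@15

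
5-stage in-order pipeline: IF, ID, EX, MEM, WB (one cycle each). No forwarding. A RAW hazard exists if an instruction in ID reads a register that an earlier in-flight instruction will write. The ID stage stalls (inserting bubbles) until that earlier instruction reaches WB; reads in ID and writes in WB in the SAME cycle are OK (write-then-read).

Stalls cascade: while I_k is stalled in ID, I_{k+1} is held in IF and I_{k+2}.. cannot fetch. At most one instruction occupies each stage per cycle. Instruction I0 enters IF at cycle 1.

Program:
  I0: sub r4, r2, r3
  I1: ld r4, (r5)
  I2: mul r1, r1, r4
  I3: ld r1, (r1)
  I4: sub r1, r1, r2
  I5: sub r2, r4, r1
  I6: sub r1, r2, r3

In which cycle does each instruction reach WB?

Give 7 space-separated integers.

I0 sub r4 <- r2,r3: IF@1 ID@2 stall=0 (-) EX@3 MEM@4 WB@5
I1 ld r4 <- r5: IF@2 ID@3 stall=0 (-) EX@4 MEM@5 WB@6
I2 mul r1 <- r1,r4: IF@3 ID@4 stall=2 (RAW on I1.r4 (WB@6)) EX@7 MEM@8 WB@9
I3 ld r1 <- r1: IF@4 ID@7 stall=2 (RAW on I2.r1 (WB@9)) EX@10 MEM@11 WB@12
I4 sub r1 <- r1,r2: IF@7 ID@10 stall=2 (RAW on I3.r1 (WB@12)) EX@13 MEM@14 WB@15
I5 sub r2 <- r4,r1: IF@10 ID@13 stall=2 (RAW on I4.r1 (WB@15)) EX@16 MEM@17 WB@18
I6 sub r1 <- r2,r3: IF@13 ID@16 stall=2 (RAW on I5.r2 (WB@18)) EX@19 MEM@20 WB@21

Answer: 5 6 9 12 15 18 21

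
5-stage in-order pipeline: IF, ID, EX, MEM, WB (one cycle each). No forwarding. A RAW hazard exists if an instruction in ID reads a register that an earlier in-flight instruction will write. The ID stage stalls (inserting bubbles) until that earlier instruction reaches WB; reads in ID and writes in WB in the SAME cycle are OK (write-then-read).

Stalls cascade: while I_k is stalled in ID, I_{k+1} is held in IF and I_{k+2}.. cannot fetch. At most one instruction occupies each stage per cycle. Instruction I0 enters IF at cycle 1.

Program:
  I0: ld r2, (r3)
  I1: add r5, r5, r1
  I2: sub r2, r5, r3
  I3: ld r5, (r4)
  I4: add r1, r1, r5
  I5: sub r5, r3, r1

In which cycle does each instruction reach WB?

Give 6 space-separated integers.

Answer: 5 6 9 10 13 16

Derivation:
I0 ld r2 <- r3: IF@1 ID@2 stall=0 (-) EX@3 MEM@4 WB@5
I1 add r5 <- r5,r1: IF@2 ID@3 stall=0 (-) EX@4 MEM@5 WB@6
I2 sub r2 <- r5,r3: IF@3 ID@4 stall=2 (RAW on I1.r5 (WB@6)) EX@7 MEM@8 WB@9
I3 ld r5 <- r4: IF@4 ID@7 stall=0 (-) EX@8 MEM@9 WB@10
I4 add r1 <- r1,r5: IF@7 ID@8 stall=2 (RAW on I3.r5 (WB@10)) EX@11 MEM@12 WB@13
I5 sub r5 <- r3,r1: IF@8 ID@11 stall=2 (RAW on I4.r1 (WB@13)) EX@14 MEM@15 WB@16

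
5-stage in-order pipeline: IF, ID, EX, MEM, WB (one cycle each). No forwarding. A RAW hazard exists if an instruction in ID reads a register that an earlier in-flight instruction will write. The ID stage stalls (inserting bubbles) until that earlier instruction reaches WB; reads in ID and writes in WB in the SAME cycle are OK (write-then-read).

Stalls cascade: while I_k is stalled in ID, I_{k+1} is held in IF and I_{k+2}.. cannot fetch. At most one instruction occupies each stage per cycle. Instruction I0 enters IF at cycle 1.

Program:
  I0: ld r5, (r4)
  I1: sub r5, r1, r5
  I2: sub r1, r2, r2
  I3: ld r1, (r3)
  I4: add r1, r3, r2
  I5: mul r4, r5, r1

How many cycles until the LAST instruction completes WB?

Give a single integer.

Answer: 14

Derivation:
I0 ld r5 <- r4: IF@1 ID@2 stall=0 (-) EX@3 MEM@4 WB@5
I1 sub r5 <- r1,r5: IF@2 ID@3 stall=2 (RAW on I0.r5 (WB@5)) EX@6 MEM@7 WB@8
I2 sub r1 <- r2,r2: IF@3 ID@6 stall=0 (-) EX@7 MEM@8 WB@9
I3 ld r1 <- r3: IF@6 ID@7 stall=0 (-) EX@8 MEM@9 WB@10
I4 add r1 <- r3,r2: IF@7 ID@8 stall=0 (-) EX@9 MEM@10 WB@11
I5 mul r4 <- r5,r1: IF@8 ID@9 stall=2 (RAW on I4.r1 (WB@11)) EX@12 MEM@13 WB@14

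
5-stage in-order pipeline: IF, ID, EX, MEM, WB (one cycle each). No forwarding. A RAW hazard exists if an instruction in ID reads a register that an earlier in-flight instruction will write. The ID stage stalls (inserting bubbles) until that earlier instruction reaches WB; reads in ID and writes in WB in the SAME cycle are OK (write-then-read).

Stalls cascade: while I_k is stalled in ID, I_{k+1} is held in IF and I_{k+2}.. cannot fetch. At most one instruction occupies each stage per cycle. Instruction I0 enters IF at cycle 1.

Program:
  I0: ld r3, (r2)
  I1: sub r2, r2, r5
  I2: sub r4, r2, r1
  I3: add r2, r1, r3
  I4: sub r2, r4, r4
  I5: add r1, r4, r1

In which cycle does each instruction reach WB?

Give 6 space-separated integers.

Answer: 5 6 9 10 12 13

Derivation:
I0 ld r3 <- r2: IF@1 ID@2 stall=0 (-) EX@3 MEM@4 WB@5
I1 sub r2 <- r2,r5: IF@2 ID@3 stall=0 (-) EX@4 MEM@5 WB@6
I2 sub r4 <- r2,r1: IF@3 ID@4 stall=2 (RAW on I1.r2 (WB@6)) EX@7 MEM@8 WB@9
I3 add r2 <- r1,r3: IF@4 ID@7 stall=0 (-) EX@8 MEM@9 WB@10
I4 sub r2 <- r4,r4: IF@7 ID@8 stall=1 (RAW on I2.r4 (WB@9)) EX@10 MEM@11 WB@12
I5 add r1 <- r4,r1: IF@8 ID@10 stall=0 (-) EX@11 MEM@12 WB@13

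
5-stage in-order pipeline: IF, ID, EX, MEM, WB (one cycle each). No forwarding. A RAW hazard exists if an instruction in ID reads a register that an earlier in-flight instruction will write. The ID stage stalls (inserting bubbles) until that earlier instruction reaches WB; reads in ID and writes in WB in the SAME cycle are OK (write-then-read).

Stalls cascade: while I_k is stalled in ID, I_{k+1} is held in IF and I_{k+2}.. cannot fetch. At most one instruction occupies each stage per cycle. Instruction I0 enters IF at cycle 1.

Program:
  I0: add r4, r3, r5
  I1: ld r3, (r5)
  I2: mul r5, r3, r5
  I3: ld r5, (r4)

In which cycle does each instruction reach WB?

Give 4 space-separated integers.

Answer: 5 6 9 10

Derivation:
I0 add r4 <- r3,r5: IF@1 ID@2 stall=0 (-) EX@3 MEM@4 WB@5
I1 ld r3 <- r5: IF@2 ID@3 stall=0 (-) EX@4 MEM@5 WB@6
I2 mul r5 <- r3,r5: IF@3 ID@4 stall=2 (RAW on I1.r3 (WB@6)) EX@7 MEM@8 WB@9
I3 ld r5 <- r4: IF@4 ID@7 stall=0 (-) EX@8 MEM@9 WB@10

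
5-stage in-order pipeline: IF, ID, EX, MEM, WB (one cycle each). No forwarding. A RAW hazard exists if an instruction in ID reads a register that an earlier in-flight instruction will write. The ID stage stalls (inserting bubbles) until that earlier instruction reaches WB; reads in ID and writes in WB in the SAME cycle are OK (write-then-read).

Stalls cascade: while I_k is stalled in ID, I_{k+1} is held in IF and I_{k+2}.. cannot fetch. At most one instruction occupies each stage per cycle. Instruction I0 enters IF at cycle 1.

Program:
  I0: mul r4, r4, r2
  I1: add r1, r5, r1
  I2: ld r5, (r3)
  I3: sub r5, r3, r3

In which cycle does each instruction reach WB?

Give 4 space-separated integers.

Answer: 5 6 7 8

Derivation:
I0 mul r4 <- r4,r2: IF@1 ID@2 stall=0 (-) EX@3 MEM@4 WB@5
I1 add r1 <- r5,r1: IF@2 ID@3 stall=0 (-) EX@4 MEM@5 WB@6
I2 ld r5 <- r3: IF@3 ID@4 stall=0 (-) EX@5 MEM@6 WB@7
I3 sub r5 <- r3,r3: IF@4 ID@5 stall=0 (-) EX@6 MEM@7 WB@8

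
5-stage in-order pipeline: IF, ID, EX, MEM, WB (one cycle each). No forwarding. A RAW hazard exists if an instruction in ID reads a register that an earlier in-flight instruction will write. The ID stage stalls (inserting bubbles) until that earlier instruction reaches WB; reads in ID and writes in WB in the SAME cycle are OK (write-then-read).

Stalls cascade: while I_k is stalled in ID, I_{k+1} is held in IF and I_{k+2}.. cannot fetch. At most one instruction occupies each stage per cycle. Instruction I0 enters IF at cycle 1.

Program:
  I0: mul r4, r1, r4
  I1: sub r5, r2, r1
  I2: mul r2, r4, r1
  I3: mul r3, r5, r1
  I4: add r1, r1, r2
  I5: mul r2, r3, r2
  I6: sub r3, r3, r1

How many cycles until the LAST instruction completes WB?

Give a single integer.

Answer: 14

Derivation:
I0 mul r4 <- r1,r4: IF@1 ID@2 stall=0 (-) EX@3 MEM@4 WB@5
I1 sub r5 <- r2,r1: IF@2 ID@3 stall=0 (-) EX@4 MEM@5 WB@6
I2 mul r2 <- r4,r1: IF@3 ID@4 stall=1 (RAW on I0.r4 (WB@5)) EX@6 MEM@7 WB@8
I3 mul r3 <- r5,r1: IF@4 ID@6 stall=0 (-) EX@7 MEM@8 WB@9
I4 add r1 <- r1,r2: IF@6 ID@7 stall=1 (RAW on I2.r2 (WB@8)) EX@9 MEM@10 WB@11
I5 mul r2 <- r3,r2: IF@7 ID@9 stall=0 (-) EX@10 MEM@11 WB@12
I6 sub r3 <- r3,r1: IF@9 ID@10 stall=1 (RAW on I4.r1 (WB@11)) EX@12 MEM@13 WB@14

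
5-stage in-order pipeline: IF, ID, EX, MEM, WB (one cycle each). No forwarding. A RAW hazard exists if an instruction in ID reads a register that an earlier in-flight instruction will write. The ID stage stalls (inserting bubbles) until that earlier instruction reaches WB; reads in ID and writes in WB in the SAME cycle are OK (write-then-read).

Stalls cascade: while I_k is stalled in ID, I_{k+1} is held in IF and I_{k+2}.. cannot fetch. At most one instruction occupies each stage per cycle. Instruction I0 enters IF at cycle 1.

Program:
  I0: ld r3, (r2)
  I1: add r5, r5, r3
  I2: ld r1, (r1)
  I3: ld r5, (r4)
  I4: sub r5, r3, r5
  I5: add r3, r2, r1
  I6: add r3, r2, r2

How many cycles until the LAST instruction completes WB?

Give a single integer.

I0 ld r3 <- r2: IF@1 ID@2 stall=0 (-) EX@3 MEM@4 WB@5
I1 add r5 <- r5,r3: IF@2 ID@3 stall=2 (RAW on I0.r3 (WB@5)) EX@6 MEM@7 WB@8
I2 ld r1 <- r1: IF@3 ID@6 stall=0 (-) EX@7 MEM@8 WB@9
I3 ld r5 <- r4: IF@6 ID@7 stall=0 (-) EX@8 MEM@9 WB@10
I4 sub r5 <- r3,r5: IF@7 ID@8 stall=2 (RAW on I3.r5 (WB@10)) EX@11 MEM@12 WB@13
I5 add r3 <- r2,r1: IF@8 ID@11 stall=0 (-) EX@12 MEM@13 WB@14
I6 add r3 <- r2,r2: IF@11 ID@12 stall=0 (-) EX@13 MEM@14 WB@15

Answer: 15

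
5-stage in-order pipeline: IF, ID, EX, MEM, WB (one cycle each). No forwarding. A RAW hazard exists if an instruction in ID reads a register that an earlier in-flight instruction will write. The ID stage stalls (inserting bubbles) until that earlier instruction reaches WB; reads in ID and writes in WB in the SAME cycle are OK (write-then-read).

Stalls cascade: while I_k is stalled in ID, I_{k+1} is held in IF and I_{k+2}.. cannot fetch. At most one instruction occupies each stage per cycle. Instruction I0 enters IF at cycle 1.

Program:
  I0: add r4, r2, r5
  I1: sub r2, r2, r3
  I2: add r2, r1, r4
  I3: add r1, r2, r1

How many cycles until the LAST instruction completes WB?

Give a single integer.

I0 add r4 <- r2,r5: IF@1 ID@2 stall=0 (-) EX@3 MEM@4 WB@5
I1 sub r2 <- r2,r3: IF@2 ID@3 stall=0 (-) EX@4 MEM@5 WB@6
I2 add r2 <- r1,r4: IF@3 ID@4 stall=1 (RAW on I0.r4 (WB@5)) EX@6 MEM@7 WB@8
I3 add r1 <- r2,r1: IF@4 ID@6 stall=2 (RAW on I2.r2 (WB@8)) EX@9 MEM@10 WB@11

Answer: 11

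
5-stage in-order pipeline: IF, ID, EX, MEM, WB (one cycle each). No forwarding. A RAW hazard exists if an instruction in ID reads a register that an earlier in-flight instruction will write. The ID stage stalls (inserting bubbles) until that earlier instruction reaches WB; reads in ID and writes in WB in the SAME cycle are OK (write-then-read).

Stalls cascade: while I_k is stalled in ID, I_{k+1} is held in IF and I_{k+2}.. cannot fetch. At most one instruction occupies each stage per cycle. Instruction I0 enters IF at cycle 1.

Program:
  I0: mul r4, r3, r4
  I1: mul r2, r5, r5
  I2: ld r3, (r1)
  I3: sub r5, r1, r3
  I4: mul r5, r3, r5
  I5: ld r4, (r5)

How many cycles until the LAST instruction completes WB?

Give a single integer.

I0 mul r4 <- r3,r4: IF@1 ID@2 stall=0 (-) EX@3 MEM@4 WB@5
I1 mul r2 <- r5,r5: IF@2 ID@3 stall=0 (-) EX@4 MEM@5 WB@6
I2 ld r3 <- r1: IF@3 ID@4 stall=0 (-) EX@5 MEM@6 WB@7
I3 sub r5 <- r1,r3: IF@4 ID@5 stall=2 (RAW on I2.r3 (WB@7)) EX@8 MEM@9 WB@10
I4 mul r5 <- r3,r5: IF@5 ID@8 stall=2 (RAW on I3.r5 (WB@10)) EX@11 MEM@12 WB@13
I5 ld r4 <- r5: IF@8 ID@11 stall=2 (RAW on I4.r5 (WB@13)) EX@14 MEM@15 WB@16

Answer: 16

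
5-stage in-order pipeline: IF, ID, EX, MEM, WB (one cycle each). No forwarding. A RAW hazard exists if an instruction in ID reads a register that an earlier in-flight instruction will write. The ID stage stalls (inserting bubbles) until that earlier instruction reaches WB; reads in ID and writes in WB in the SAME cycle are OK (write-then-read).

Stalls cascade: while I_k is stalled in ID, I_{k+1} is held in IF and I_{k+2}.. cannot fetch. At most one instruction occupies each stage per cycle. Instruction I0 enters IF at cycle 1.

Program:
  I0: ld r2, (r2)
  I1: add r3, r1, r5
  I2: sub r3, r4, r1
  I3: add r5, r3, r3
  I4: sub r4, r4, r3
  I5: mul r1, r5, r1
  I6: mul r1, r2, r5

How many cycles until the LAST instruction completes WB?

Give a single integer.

Answer: 14

Derivation:
I0 ld r2 <- r2: IF@1 ID@2 stall=0 (-) EX@3 MEM@4 WB@5
I1 add r3 <- r1,r5: IF@2 ID@3 stall=0 (-) EX@4 MEM@5 WB@6
I2 sub r3 <- r4,r1: IF@3 ID@4 stall=0 (-) EX@5 MEM@6 WB@7
I3 add r5 <- r3,r3: IF@4 ID@5 stall=2 (RAW on I2.r3 (WB@7)) EX@8 MEM@9 WB@10
I4 sub r4 <- r4,r3: IF@5 ID@8 stall=0 (-) EX@9 MEM@10 WB@11
I5 mul r1 <- r5,r1: IF@8 ID@9 stall=1 (RAW on I3.r5 (WB@10)) EX@11 MEM@12 WB@13
I6 mul r1 <- r2,r5: IF@9 ID@11 stall=0 (-) EX@12 MEM@13 WB@14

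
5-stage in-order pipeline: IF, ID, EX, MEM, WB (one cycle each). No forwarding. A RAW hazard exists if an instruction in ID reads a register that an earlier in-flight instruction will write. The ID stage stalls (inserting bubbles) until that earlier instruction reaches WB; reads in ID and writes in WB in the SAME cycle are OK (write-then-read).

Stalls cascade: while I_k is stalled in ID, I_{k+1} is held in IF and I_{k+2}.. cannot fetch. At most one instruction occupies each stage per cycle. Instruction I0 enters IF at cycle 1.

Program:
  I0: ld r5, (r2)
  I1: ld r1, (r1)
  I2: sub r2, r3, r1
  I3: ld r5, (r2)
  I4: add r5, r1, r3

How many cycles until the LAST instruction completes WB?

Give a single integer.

I0 ld r5 <- r2: IF@1 ID@2 stall=0 (-) EX@3 MEM@4 WB@5
I1 ld r1 <- r1: IF@2 ID@3 stall=0 (-) EX@4 MEM@5 WB@6
I2 sub r2 <- r3,r1: IF@3 ID@4 stall=2 (RAW on I1.r1 (WB@6)) EX@7 MEM@8 WB@9
I3 ld r5 <- r2: IF@4 ID@7 stall=2 (RAW on I2.r2 (WB@9)) EX@10 MEM@11 WB@12
I4 add r5 <- r1,r3: IF@7 ID@10 stall=0 (-) EX@11 MEM@12 WB@13

Answer: 13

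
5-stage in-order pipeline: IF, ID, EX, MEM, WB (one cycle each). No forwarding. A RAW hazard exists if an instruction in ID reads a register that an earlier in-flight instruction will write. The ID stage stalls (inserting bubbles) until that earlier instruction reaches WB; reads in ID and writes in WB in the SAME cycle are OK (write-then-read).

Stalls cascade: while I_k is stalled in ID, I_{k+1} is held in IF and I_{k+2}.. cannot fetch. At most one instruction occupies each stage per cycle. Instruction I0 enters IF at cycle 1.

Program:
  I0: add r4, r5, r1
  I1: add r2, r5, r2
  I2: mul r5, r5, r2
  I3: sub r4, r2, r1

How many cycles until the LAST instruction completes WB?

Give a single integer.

I0 add r4 <- r5,r1: IF@1 ID@2 stall=0 (-) EX@3 MEM@4 WB@5
I1 add r2 <- r5,r2: IF@2 ID@3 stall=0 (-) EX@4 MEM@5 WB@6
I2 mul r5 <- r5,r2: IF@3 ID@4 stall=2 (RAW on I1.r2 (WB@6)) EX@7 MEM@8 WB@9
I3 sub r4 <- r2,r1: IF@4 ID@7 stall=0 (-) EX@8 MEM@9 WB@10

Answer: 10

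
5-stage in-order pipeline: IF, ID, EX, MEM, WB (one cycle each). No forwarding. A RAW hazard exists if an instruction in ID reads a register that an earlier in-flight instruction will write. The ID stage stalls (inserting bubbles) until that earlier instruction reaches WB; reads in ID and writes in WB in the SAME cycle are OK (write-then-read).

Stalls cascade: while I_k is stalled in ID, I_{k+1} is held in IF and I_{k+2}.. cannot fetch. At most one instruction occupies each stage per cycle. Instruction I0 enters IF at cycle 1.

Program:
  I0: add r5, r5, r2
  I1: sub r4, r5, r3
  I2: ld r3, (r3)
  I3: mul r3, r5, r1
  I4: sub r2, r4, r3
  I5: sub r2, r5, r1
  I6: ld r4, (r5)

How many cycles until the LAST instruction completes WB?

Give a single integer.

I0 add r5 <- r5,r2: IF@1 ID@2 stall=0 (-) EX@3 MEM@4 WB@5
I1 sub r4 <- r5,r3: IF@2 ID@3 stall=2 (RAW on I0.r5 (WB@5)) EX@6 MEM@7 WB@8
I2 ld r3 <- r3: IF@3 ID@6 stall=0 (-) EX@7 MEM@8 WB@9
I3 mul r3 <- r5,r1: IF@6 ID@7 stall=0 (-) EX@8 MEM@9 WB@10
I4 sub r2 <- r4,r3: IF@7 ID@8 stall=2 (RAW on I3.r3 (WB@10)) EX@11 MEM@12 WB@13
I5 sub r2 <- r5,r1: IF@8 ID@11 stall=0 (-) EX@12 MEM@13 WB@14
I6 ld r4 <- r5: IF@11 ID@12 stall=0 (-) EX@13 MEM@14 WB@15

Answer: 15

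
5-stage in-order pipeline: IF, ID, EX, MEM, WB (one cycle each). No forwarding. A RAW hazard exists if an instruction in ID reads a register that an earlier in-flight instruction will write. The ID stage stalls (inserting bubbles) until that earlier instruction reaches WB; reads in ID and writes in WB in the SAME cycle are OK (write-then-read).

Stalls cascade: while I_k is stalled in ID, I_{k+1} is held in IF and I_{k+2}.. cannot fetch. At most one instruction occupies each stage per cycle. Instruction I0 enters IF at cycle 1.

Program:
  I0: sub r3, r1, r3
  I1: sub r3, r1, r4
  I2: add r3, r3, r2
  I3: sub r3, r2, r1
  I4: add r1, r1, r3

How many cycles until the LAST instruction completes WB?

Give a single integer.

Answer: 13

Derivation:
I0 sub r3 <- r1,r3: IF@1 ID@2 stall=0 (-) EX@3 MEM@4 WB@5
I1 sub r3 <- r1,r4: IF@2 ID@3 stall=0 (-) EX@4 MEM@5 WB@6
I2 add r3 <- r3,r2: IF@3 ID@4 stall=2 (RAW on I1.r3 (WB@6)) EX@7 MEM@8 WB@9
I3 sub r3 <- r2,r1: IF@4 ID@7 stall=0 (-) EX@8 MEM@9 WB@10
I4 add r1 <- r1,r3: IF@7 ID@8 stall=2 (RAW on I3.r3 (WB@10)) EX@11 MEM@12 WB@13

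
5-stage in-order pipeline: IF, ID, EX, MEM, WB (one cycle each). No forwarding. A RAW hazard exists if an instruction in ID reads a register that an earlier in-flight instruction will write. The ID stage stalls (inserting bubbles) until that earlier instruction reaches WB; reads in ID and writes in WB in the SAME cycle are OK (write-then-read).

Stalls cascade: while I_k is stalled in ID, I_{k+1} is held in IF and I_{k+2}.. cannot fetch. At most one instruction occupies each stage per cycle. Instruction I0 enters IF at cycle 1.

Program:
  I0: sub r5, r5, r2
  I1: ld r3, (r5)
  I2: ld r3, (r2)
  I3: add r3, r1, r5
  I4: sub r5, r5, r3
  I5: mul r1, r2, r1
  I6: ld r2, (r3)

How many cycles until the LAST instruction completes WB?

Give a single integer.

Answer: 15

Derivation:
I0 sub r5 <- r5,r2: IF@1 ID@2 stall=0 (-) EX@3 MEM@4 WB@5
I1 ld r3 <- r5: IF@2 ID@3 stall=2 (RAW on I0.r5 (WB@5)) EX@6 MEM@7 WB@8
I2 ld r3 <- r2: IF@3 ID@6 stall=0 (-) EX@7 MEM@8 WB@9
I3 add r3 <- r1,r5: IF@6 ID@7 stall=0 (-) EX@8 MEM@9 WB@10
I4 sub r5 <- r5,r3: IF@7 ID@8 stall=2 (RAW on I3.r3 (WB@10)) EX@11 MEM@12 WB@13
I5 mul r1 <- r2,r1: IF@8 ID@11 stall=0 (-) EX@12 MEM@13 WB@14
I6 ld r2 <- r3: IF@11 ID@12 stall=0 (-) EX@13 MEM@14 WB@15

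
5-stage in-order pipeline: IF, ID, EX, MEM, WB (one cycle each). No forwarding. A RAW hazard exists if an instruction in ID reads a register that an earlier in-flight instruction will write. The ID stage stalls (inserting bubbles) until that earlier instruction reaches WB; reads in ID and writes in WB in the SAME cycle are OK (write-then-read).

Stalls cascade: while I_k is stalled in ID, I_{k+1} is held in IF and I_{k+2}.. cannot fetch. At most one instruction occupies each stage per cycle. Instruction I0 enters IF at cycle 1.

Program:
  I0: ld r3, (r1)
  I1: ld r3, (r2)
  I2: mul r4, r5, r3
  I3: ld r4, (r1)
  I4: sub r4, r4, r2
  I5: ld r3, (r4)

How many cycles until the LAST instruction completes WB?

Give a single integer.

I0 ld r3 <- r1: IF@1 ID@2 stall=0 (-) EX@3 MEM@4 WB@5
I1 ld r3 <- r2: IF@2 ID@3 stall=0 (-) EX@4 MEM@5 WB@6
I2 mul r4 <- r5,r3: IF@3 ID@4 stall=2 (RAW on I1.r3 (WB@6)) EX@7 MEM@8 WB@9
I3 ld r4 <- r1: IF@4 ID@7 stall=0 (-) EX@8 MEM@9 WB@10
I4 sub r4 <- r4,r2: IF@7 ID@8 stall=2 (RAW on I3.r4 (WB@10)) EX@11 MEM@12 WB@13
I5 ld r3 <- r4: IF@8 ID@11 stall=2 (RAW on I4.r4 (WB@13)) EX@14 MEM@15 WB@16

Answer: 16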